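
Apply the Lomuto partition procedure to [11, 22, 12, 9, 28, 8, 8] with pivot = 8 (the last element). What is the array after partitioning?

Lomuto partition with pivot = 8:

Initial array: [11, 22, 12, 9, 28, 8, 8]

arr[0]=11 > 8: no swap
arr[1]=22 > 8: no swap
arr[2]=12 > 8: no swap
arr[3]=9 > 8: no swap
arr[4]=28 > 8: no swap
arr[5]=8 <= 8: swap with position 0, array becomes [8, 22, 12, 9, 28, 11, 8]

Place pivot at position 1: [8, 8, 12, 9, 28, 11, 22]
Pivot position: 1

After partitioning with pivot 8, the array becomes [8, 8, 12, 9, 28, 11, 22]. The pivot is placed at index 1. All elements to the left of the pivot are <= 8, and all elements to the right are > 8.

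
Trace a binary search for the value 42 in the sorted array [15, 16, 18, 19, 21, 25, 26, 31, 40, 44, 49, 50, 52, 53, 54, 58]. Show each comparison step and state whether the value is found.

Binary search for 42 in [15, 16, 18, 19, 21, 25, 26, 31, 40, 44, 49, 50, 52, 53, 54, 58]:

lo=0, hi=15, mid=7, arr[mid]=31 -> 31 < 42, search right half
lo=8, hi=15, mid=11, arr[mid]=50 -> 50 > 42, search left half
lo=8, hi=10, mid=9, arr[mid]=44 -> 44 > 42, search left half
lo=8, hi=8, mid=8, arr[mid]=40 -> 40 < 42, search right half
lo=9 > hi=8, target 42 not found

Binary search determines that 42 is not in the array after 4 comparisons. The search space was exhausted without finding the target.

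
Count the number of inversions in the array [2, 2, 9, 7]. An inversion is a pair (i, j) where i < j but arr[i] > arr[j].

Finding inversions in [2, 2, 9, 7]:

(2, 3): arr[2]=9 > arr[3]=7

Total inversions: 1

The array has 1 inversion(s): (2,3). Each pair (i,j) satisfies i < j and arr[i] > arr[j].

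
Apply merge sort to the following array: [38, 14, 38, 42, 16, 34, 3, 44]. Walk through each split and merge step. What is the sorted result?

Merge sort trace:

Split: [38, 14, 38, 42, 16, 34, 3, 44] -> [38, 14, 38, 42] and [16, 34, 3, 44]
  Split: [38, 14, 38, 42] -> [38, 14] and [38, 42]
    Split: [38, 14] -> [38] and [14]
    Merge: [38] + [14] -> [14, 38]
    Split: [38, 42] -> [38] and [42]
    Merge: [38] + [42] -> [38, 42]
  Merge: [14, 38] + [38, 42] -> [14, 38, 38, 42]
  Split: [16, 34, 3, 44] -> [16, 34] and [3, 44]
    Split: [16, 34] -> [16] and [34]
    Merge: [16] + [34] -> [16, 34]
    Split: [3, 44] -> [3] and [44]
    Merge: [3] + [44] -> [3, 44]
  Merge: [16, 34] + [3, 44] -> [3, 16, 34, 44]
Merge: [14, 38, 38, 42] + [3, 16, 34, 44] -> [3, 14, 16, 34, 38, 38, 42, 44]

Final sorted array: [3, 14, 16, 34, 38, 38, 42, 44]

The merge sort proceeds by recursively splitting the array and merging sorted halves.
After all merges, the sorted array is [3, 14, 16, 34, 38, 38, 42, 44].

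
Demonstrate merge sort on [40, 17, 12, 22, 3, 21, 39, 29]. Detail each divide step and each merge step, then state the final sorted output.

Merge sort trace:

Split: [40, 17, 12, 22, 3, 21, 39, 29] -> [40, 17, 12, 22] and [3, 21, 39, 29]
  Split: [40, 17, 12, 22] -> [40, 17] and [12, 22]
    Split: [40, 17] -> [40] and [17]
    Merge: [40] + [17] -> [17, 40]
    Split: [12, 22] -> [12] and [22]
    Merge: [12] + [22] -> [12, 22]
  Merge: [17, 40] + [12, 22] -> [12, 17, 22, 40]
  Split: [3, 21, 39, 29] -> [3, 21] and [39, 29]
    Split: [3, 21] -> [3] and [21]
    Merge: [3] + [21] -> [3, 21]
    Split: [39, 29] -> [39] and [29]
    Merge: [39] + [29] -> [29, 39]
  Merge: [3, 21] + [29, 39] -> [3, 21, 29, 39]
Merge: [12, 17, 22, 40] + [3, 21, 29, 39] -> [3, 12, 17, 21, 22, 29, 39, 40]

Final sorted array: [3, 12, 17, 21, 22, 29, 39, 40]

The merge sort proceeds by recursively splitting the array and merging sorted halves.
After all merges, the sorted array is [3, 12, 17, 21, 22, 29, 39, 40].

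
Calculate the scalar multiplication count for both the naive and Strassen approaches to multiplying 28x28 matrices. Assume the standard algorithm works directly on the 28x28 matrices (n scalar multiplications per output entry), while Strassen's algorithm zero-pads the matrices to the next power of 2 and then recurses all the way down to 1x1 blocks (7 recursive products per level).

Matrix multiplication for 28x28 matrices:

Strassen's algorithm requires power-of-2 dimensions. Pad 28x28 to 32x32 (next power of 2).

Standard algorithm: 28^3 = 21952 multiplications
Strassen's algorithm: 7^(log2(32)) = 7^5 = 16807 multiplications
Savings: 21952 - 16807 = 5145 multiplications

Standard: 21952 multiplications (28^3). Strassen: 16807 multiplications (7^5, after padding to 32x32). Strassen reduces 8 recursive multiplications to 7 at each level.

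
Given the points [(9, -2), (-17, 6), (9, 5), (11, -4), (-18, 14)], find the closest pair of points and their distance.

Computing all pairwise distances among 5 points:

d((9, -2), (-17, 6)) = 27.2029
d((9, -2), (9, 5)) = 7.0
d((9, -2), (11, -4)) = 2.8284 <-- minimum
d((9, -2), (-18, 14)) = 31.3847
d((-17, 6), (9, 5)) = 26.0192
d((-17, 6), (11, -4)) = 29.7321
d((-17, 6), (-18, 14)) = 8.0623
d((9, 5), (11, -4)) = 9.2195
d((9, 5), (-18, 14)) = 28.4605
d((11, -4), (-18, 14)) = 34.1321

Closest pair: (9, -2) and (11, -4) with distance 2.8284

The closest pair is (9, -2) and (11, -4) with Euclidean distance 2.8284. For 5 points, brute-force pairwise comparison is shown above. For large n, the divide-and-conquer algorithm (sort by x, recurse on halves, check the dividing strip) achieves O(n log n).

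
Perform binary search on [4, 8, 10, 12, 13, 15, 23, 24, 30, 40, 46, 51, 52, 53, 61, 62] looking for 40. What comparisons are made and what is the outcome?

Binary search for 40 in [4, 8, 10, 12, 13, 15, 23, 24, 30, 40, 46, 51, 52, 53, 61, 62]:

lo=0, hi=15, mid=7, arr[mid]=24 -> 24 < 40, search right half
lo=8, hi=15, mid=11, arr[mid]=51 -> 51 > 40, search left half
lo=8, hi=10, mid=9, arr[mid]=40 -> Found target at index 9!

Binary search finds 40 at index 9 after 3 comparisons. The search repeatedly halves the search space by comparing with the middle element.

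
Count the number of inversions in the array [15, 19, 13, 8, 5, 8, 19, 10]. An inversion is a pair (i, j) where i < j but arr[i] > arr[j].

Finding inversions in [15, 19, 13, 8, 5, 8, 19, 10]:

(0, 2): arr[0]=15 > arr[2]=13
(0, 3): arr[0]=15 > arr[3]=8
(0, 4): arr[0]=15 > arr[4]=5
(0, 5): arr[0]=15 > arr[5]=8
(0, 7): arr[0]=15 > arr[7]=10
(1, 2): arr[1]=19 > arr[2]=13
(1, 3): arr[1]=19 > arr[3]=8
(1, 4): arr[1]=19 > arr[4]=5
(1, 5): arr[1]=19 > arr[5]=8
(1, 7): arr[1]=19 > arr[7]=10
(2, 3): arr[2]=13 > arr[3]=8
(2, 4): arr[2]=13 > arr[4]=5
(2, 5): arr[2]=13 > arr[5]=8
(2, 7): arr[2]=13 > arr[7]=10
(3, 4): arr[3]=8 > arr[4]=5
(6, 7): arr[6]=19 > arr[7]=10

Total inversions: 16

The array has 16 inversion(s): (0,2), (0,3), (0,4), (0,5), (0,7), (1,2), (1,3), (1,4), (1,5), (1,7), (2,3), (2,4), (2,5), (2,7), (3,4), (6,7). Each pair (i,j) satisfies i < j and arr[i] > arr[j].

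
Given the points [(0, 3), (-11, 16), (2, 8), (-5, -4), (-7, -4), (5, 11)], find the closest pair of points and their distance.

Computing all pairwise distances among 6 points:

d((0, 3), (-11, 16)) = 17.0294
d((0, 3), (2, 8)) = 5.3852
d((0, 3), (-5, -4)) = 8.6023
d((0, 3), (-7, -4)) = 9.8995
d((0, 3), (5, 11)) = 9.434
d((-11, 16), (2, 8)) = 15.2643
d((-11, 16), (-5, -4)) = 20.8806
d((-11, 16), (-7, -4)) = 20.3961
d((-11, 16), (5, 11)) = 16.7631
d((2, 8), (-5, -4)) = 13.8924
d((2, 8), (-7, -4)) = 15.0
d((2, 8), (5, 11)) = 4.2426
d((-5, -4), (-7, -4)) = 2.0 <-- minimum
d((-5, -4), (5, 11)) = 18.0278
d((-7, -4), (5, 11)) = 19.2094

Closest pair: (-5, -4) and (-7, -4) with distance 2.0

The closest pair is (-5, -4) and (-7, -4) with Euclidean distance 2.0. For 6 points, brute-force pairwise comparison is shown above. For large n, the divide-and-conquer algorithm (sort by x, recurse on halves, check the dividing strip) achieves O(n log n).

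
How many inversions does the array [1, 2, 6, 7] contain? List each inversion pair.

Finding inversions in [1, 2, 6, 7]:


Total inversions: 0

The array has 0 inversions. It is already sorted.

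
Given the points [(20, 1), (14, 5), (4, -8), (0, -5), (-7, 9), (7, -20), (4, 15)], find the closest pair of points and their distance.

Computing all pairwise distances among 7 points:

d((20, 1), (14, 5)) = 7.2111
d((20, 1), (4, -8)) = 18.3576
d((20, 1), (0, -5)) = 20.8806
d((20, 1), (-7, 9)) = 28.1603
d((20, 1), (7, -20)) = 24.6982
d((20, 1), (4, 15)) = 21.2603
d((14, 5), (4, -8)) = 16.4012
d((14, 5), (0, -5)) = 17.2047
d((14, 5), (-7, 9)) = 21.3776
d((14, 5), (7, -20)) = 25.9615
d((14, 5), (4, 15)) = 14.1421
d((4, -8), (0, -5)) = 5.0 <-- minimum
d((4, -8), (-7, 9)) = 20.2485
d((4, -8), (7, -20)) = 12.3693
d((4, -8), (4, 15)) = 23.0
d((0, -5), (-7, 9)) = 15.6525
d((0, -5), (7, -20)) = 16.5529
d((0, -5), (4, 15)) = 20.3961
d((-7, 9), (7, -20)) = 32.2025
d((-7, 9), (4, 15)) = 12.53
d((7, -20), (4, 15)) = 35.1283

Closest pair: (4, -8) and (0, -5) with distance 5.0

The closest pair is (4, -8) and (0, -5) with Euclidean distance 5.0. For 7 points, brute-force pairwise comparison is shown above. For large n, the divide-and-conquer algorithm (sort by x, recurse on halves, check the dividing strip) achieves O(n log n).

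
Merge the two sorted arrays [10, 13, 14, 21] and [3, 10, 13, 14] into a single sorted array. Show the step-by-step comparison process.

Merging process:

Compare 10 vs 3: take 3 from right. Merged: [3]
Compare 10 vs 10: take 10 from left. Merged: [3, 10]
Compare 13 vs 10: take 10 from right. Merged: [3, 10, 10]
Compare 13 vs 13: take 13 from left. Merged: [3, 10, 10, 13]
Compare 14 vs 13: take 13 from right. Merged: [3, 10, 10, 13, 13]
Compare 14 vs 14: take 14 from left. Merged: [3, 10, 10, 13, 13, 14]
Compare 21 vs 14: take 14 from right. Merged: [3, 10, 10, 13, 13, 14, 14]
Append remaining from left: [21]. Merged: [3, 10, 10, 13, 13, 14, 14, 21]

Final merged array: [3, 10, 10, 13, 13, 14, 14, 21]
Total comparisons: 7

The merged array is [3, 10, 10, 13, 13, 14, 14, 21], requiring 7 comparisons. The merge step runs in O(n) time where n is the total number of elements.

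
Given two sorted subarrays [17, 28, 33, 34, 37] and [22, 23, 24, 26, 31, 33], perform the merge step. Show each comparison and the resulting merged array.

Merging process:

Compare 17 vs 22: take 17 from left. Merged: [17]
Compare 28 vs 22: take 22 from right. Merged: [17, 22]
Compare 28 vs 23: take 23 from right. Merged: [17, 22, 23]
Compare 28 vs 24: take 24 from right. Merged: [17, 22, 23, 24]
Compare 28 vs 26: take 26 from right. Merged: [17, 22, 23, 24, 26]
Compare 28 vs 31: take 28 from left. Merged: [17, 22, 23, 24, 26, 28]
Compare 33 vs 31: take 31 from right. Merged: [17, 22, 23, 24, 26, 28, 31]
Compare 33 vs 33: take 33 from left. Merged: [17, 22, 23, 24, 26, 28, 31, 33]
Compare 34 vs 33: take 33 from right. Merged: [17, 22, 23, 24, 26, 28, 31, 33, 33]
Append remaining from left: [34, 37]. Merged: [17, 22, 23, 24, 26, 28, 31, 33, 33, 34, 37]

Final merged array: [17, 22, 23, 24, 26, 28, 31, 33, 33, 34, 37]
Total comparisons: 9

The merged array is [17, 22, 23, 24, 26, 28, 31, 33, 33, 34, 37], requiring 9 comparisons. The merge step runs in O(n) time where n is the total number of elements.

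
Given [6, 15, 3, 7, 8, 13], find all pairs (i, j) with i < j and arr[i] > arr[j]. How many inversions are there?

Finding inversions in [6, 15, 3, 7, 8, 13]:

(0, 2): arr[0]=6 > arr[2]=3
(1, 2): arr[1]=15 > arr[2]=3
(1, 3): arr[1]=15 > arr[3]=7
(1, 4): arr[1]=15 > arr[4]=8
(1, 5): arr[1]=15 > arr[5]=13

Total inversions: 5

The array has 5 inversion(s): (0,2), (1,2), (1,3), (1,4), (1,5). Each pair (i,j) satisfies i < j and arr[i] > arr[j].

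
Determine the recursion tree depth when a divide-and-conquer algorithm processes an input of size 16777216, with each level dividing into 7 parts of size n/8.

For divide and conquer with division factor 8:

Problem sizes at each level:
Level 0: 16777216
Level 1: 2097152
Level 2: 262144
Level 3: 32768
Level 4: 4096
Level 5: 512
Level 6: 64
Level 7: 8
Level 8: 1

The root is level 0 and the size-1 base case is level 8 (the tree spans levels 0 through 8, i.e. 9 levels counting the root), so the depth is the number of divisions: log_8(16777216) = 8

The recursion tree depth is log_8(16777216) = 8. At each level, the problem size is divided by 8, so it takes 8 divisions to reduce to a base case of size 1. The algorithm makes 7 recursive calls at each level.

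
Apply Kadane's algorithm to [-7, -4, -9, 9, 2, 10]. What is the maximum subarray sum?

Using Kadane's algorithm on [-7, -4, -9, 9, 2, 10]:

Scanning through the array:
Position 1 (value -4): max_ending_here = -4, max_so_far = -4
Position 2 (value -9): max_ending_here = -9, max_so_far = -4
Position 3 (value 9): max_ending_here = 9, max_so_far = 9
Position 4 (value 2): max_ending_here = 11, max_so_far = 11
Position 5 (value 10): max_ending_here = 21, max_so_far = 21

Maximum subarray: [9, 2, 10]
Maximum sum: 21

The maximum subarray is [9, 2, 10] with sum 21. This subarray runs from index 3 to index 5.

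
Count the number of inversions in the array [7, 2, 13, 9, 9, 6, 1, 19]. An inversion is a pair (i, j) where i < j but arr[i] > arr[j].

Finding inversions in [7, 2, 13, 9, 9, 6, 1, 19]:

(0, 1): arr[0]=7 > arr[1]=2
(0, 5): arr[0]=7 > arr[5]=6
(0, 6): arr[0]=7 > arr[6]=1
(1, 6): arr[1]=2 > arr[6]=1
(2, 3): arr[2]=13 > arr[3]=9
(2, 4): arr[2]=13 > arr[4]=9
(2, 5): arr[2]=13 > arr[5]=6
(2, 6): arr[2]=13 > arr[6]=1
(3, 5): arr[3]=9 > arr[5]=6
(3, 6): arr[3]=9 > arr[6]=1
(4, 5): arr[4]=9 > arr[5]=6
(4, 6): arr[4]=9 > arr[6]=1
(5, 6): arr[5]=6 > arr[6]=1

Total inversions: 13

The array has 13 inversion(s): (0,1), (0,5), (0,6), (1,6), (2,3), (2,4), (2,5), (2,6), (3,5), (3,6), (4,5), (4,6), (5,6). Each pair (i,j) satisfies i < j and arr[i] > arr[j].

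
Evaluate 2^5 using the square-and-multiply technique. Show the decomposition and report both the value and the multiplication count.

Computing 2^5 by squaring (build up from 2^1; each line after the first costs one multiplication):

2^1 = 2
2^2 = (2^1)^2 = 2^2 = 4
2^4 = (2^2)^2 = 4^2 = 16
2^5 = 2 * 2^4 = 2 * 16 = 32

Result: 32
Multiplications needed: 3 (3 lines after 2^1)

2^5 = 32. Using exponentiation by squaring, this requires 3 multiplications. The key idea: if the exponent is even, square the half-power; if odd, multiply by the base once.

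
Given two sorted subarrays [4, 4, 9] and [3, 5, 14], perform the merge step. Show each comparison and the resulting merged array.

Merging process:

Compare 4 vs 3: take 3 from right. Merged: [3]
Compare 4 vs 5: take 4 from left. Merged: [3, 4]
Compare 4 vs 5: take 4 from left. Merged: [3, 4, 4]
Compare 9 vs 5: take 5 from right. Merged: [3, 4, 4, 5]
Compare 9 vs 14: take 9 from left. Merged: [3, 4, 4, 5, 9]
Append remaining from right: [14]. Merged: [3, 4, 4, 5, 9, 14]

Final merged array: [3, 4, 4, 5, 9, 14]
Total comparisons: 5

The merged array is [3, 4, 4, 5, 9, 14], requiring 5 comparisons. The merge step runs in O(n) time where n is the total number of elements.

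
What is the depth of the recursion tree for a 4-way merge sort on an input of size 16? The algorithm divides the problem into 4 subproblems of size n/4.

For divide and conquer with division factor 4:

Problem sizes at each level:
Level 0: 16
Level 1: 4
Level 2: 1

The root is level 0 and the size-1 base case is level 2 (the tree spans levels 0 through 2, i.e. 3 levels counting the root), so the depth is the number of divisions: log_4(16) = 2

The recursion tree depth is log_4(16) = 2. At each level, the problem size is divided by 4, so it takes 2 divisions to reduce to a base case of size 1. The algorithm makes 4 recursive calls at each level.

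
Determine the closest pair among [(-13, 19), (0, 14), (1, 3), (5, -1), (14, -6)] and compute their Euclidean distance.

Computing all pairwise distances among 5 points:

d((-13, 19), (0, 14)) = 13.9284
d((-13, 19), (1, 3)) = 21.2603
d((-13, 19), (5, -1)) = 26.9072
d((-13, 19), (14, -6)) = 36.7967
d((0, 14), (1, 3)) = 11.0454
d((0, 14), (5, -1)) = 15.8114
d((0, 14), (14, -6)) = 24.4131
d((1, 3), (5, -1)) = 5.6569 <-- minimum
d((1, 3), (14, -6)) = 15.8114
d((5, -1), (14, -6)) = 10.2956

Closest pair: (1, 3) and (5, -1) with distance 5.6569

The closest pair is (1, 3) and (5, -1) with Euclidean distance 5.6569. For 5 points, brute-force pairwise comparison is shown above. For large n, the divide-and-conquer algorithm (sort by x, recurse on halves, check the dividing strip) achieves O(n log n).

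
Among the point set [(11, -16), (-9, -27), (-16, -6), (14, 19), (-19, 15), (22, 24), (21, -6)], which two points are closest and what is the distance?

Computing all pairwise distances among 7 points:

d((11, -16), (-9, -27)) = 22.8254
d((11, -16), (-16, -6)) = 28.7924
d((11, -16), (14, 19)) = 35.1283
d((11, -16), (-19, 15)) = 43.1393
d((11, -16), (22, 24)) = 41.4849
d((11, -16), (21, -6)) = 14.1421
d((-9, -27), (-16, -6)) = 22.1359
d((-9, -27), (14, 19)) = 51.4296
d((-9, -27), (-19, 15)) = 43.1741
d((-9, -27), (22, 24)) = 59.6825
d((-9, -27), (21, -6)) = 36.6197
d((-16, -6), (14, 19)) = 39.0512
d((-16, -6), (-19, 15)) = 21.2132
d((-16, -6), (22, 24)) = 48.4149
d((-16, -6), (21, -6)) = 37.0
d((14, 19), (-19, 15)) = 33.2415
d((14, 19), (22, 24)) = 9.434 <-- minimum
d((14, 19), (21, -6)) = 25.9615
d((-19, 15), (22, 24)) = 41.9762
d((-19, 15), (21, -6)) = 45.1774
d((22, 24), (21, -6)) = 30.0167

Closest pair: (14, 19) and (22, 24) with distance 9.434

The closest pair is (14, 19) and (22, 24) with Euclidean distance 9.434. For 7 points, brute-force pairwise comparison is shown above. For large n, the divide-and-conquer algorithm (sort by x, recurse on halves, check the dividing strip) achieves O(n log n).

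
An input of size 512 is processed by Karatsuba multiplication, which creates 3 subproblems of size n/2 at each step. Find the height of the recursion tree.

For divide and conquer with division factor 2:

Problem sizes at each level:
Level 0: 512
Level 1: 256
Level 2: 128
Level 3: 64
Level 4: 32
Level 5: 16
Level 6: 8
Level 7: 4
Level 8: 2
Level 9: 1

The root is level 0 and the size-1 base case is level 9 (the tree spans levels 0 through 9, i.e. 10 levels counting the root), so the depth is the number of divisions: log_2(512) = 9

The recursion tree depth is log_2(512) = 9. At each level, the problem size is divided by 2, so it takes 9 divisions to reduce to a base case of size 1. The algorithm makes 3 recursive calls at each level.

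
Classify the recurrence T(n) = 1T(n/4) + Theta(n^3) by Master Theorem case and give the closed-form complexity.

Master Theorem for T(n) = 1T(n/4) + O(n^3):

a = 1, b = 4, c = 3
log_b(a) = log_4(1) = 0.0000

Case 3: c = 3 > log_4(1) = 0.0000
T(n) = O(n^3) = O(n^3)

For T(n) = 1T(n/4) + O(n^3): log_4(1) = 0.0000. This is Case 3 of the Master Theorem (c > log_b(a), work dominated by root), giving O(n^3).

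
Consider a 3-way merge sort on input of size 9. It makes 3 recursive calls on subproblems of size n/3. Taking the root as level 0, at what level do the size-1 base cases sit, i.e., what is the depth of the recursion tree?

For divide and conquer with division factor 3:

Problem sizes at each level:
Level 0: 9
Level 1: 3
Level 2: 1

The root is level 0 and the size-1 base case is level 2 (the tree spans levels 0 through 2, i.e. 3 levels counting the root), so the depth is the number of divisions: log_3(9) = 2

The recursion tree depth is log_3(9) = 2. At each level, the problem size is divided by 3, so it takes 2 divisions to reduce to a base case of size 1. The algorithm makes 3 recursive calls at each level.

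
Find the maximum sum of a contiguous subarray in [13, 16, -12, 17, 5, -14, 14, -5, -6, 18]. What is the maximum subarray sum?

Using Kadane's algorithm on [13, 16, -12, 17, 5, -14, 14, -5, -6, 18]:

Scanning through the array:
Position 1 (value 16): max_ending_here = 29, max_so_far = 29
Position 2 (value -12): max_ending_here = 17, max_so_far = 29
Position 3 (value 17): max_ending_here = 34, max_so_far = 34
Position 4 (value 5): max_ending_here = 39, max_so_far = 39
Position 5 (value -14): max_ending_here = 25, max_so_far = 39
Position 6 (value 14): max_ending_here = 39, max_so_far = 39
Position 7 (value -5): max_ending_here = 34, max_so_far = 39
Position 8 (value -6): max_ending_here = 28, max_so_far = 39
Position 9 (value 18): max_ending_here = 46, max_so_far = 46

Maximum subarray: [13, 16, -12, 17, 5, -14, 14, -5, -6, 18]
Maximum sum: 46

The maximum subarray is [13, 16, -12, 17, 5, -14, 14, -5, -6, 18] with sum 46. This subarray runs from index 0 to index 9.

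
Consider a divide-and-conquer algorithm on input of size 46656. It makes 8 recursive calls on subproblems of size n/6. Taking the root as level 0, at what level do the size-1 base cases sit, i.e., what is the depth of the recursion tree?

For divide and conquer with division factor 6:

Problem sizes at each level:
Level 0: 46656
Level 1: 7776
Level 2: 1296
Level 3: 216
Level 4: 36
Level 5: 6
Level 6: 1

The root is level 0 and the size-1 base case is level 6 (the tree spans levels 0 through 6, i.e. 7 levels counting the root), so the depth is the number of divisions: log_6(46656) = 6

The recursion tree depth is log_6(46656) = 6. At each level, the problem size is divided by 6, so it takes 6 divisions to reduce to a base case of size 1. The algorithm makes 8 recursive calls at each level.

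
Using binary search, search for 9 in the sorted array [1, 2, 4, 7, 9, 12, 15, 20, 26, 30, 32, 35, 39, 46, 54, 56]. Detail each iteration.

Binary search for 9 in [1, 2, 4, 7, 9, 12, 15, 20, 26, 30, 32, 35, 39, 46, 54, 56]:

lo=0, hi=15, mid=7, arr[mid]=20 -> 20 > 9, search left half
lo=0, hi=6, mid=3, arr[mid]=7 -> 7 < 9, search right half
lo=4, hi=6, mid=5, arr[mid]=12 -> 12 > 9, search left half
lo=4, hi=4, mid=4, arr[mid]=9 -> Found target at index 4!

Binary search finds 9 at index 4 after 4 comparisons. The search repeatedly halves the search space by comparing with the middle element.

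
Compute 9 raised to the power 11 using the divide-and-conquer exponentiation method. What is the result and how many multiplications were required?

Computing 9^11 by squaring (build up from 9^1; each line after the first costs one multiplication):

9^1 = 9
9^2 = (9^1)^2 = 9^2 = 81
9^4 = (9^2)^2 = 81^2 = 6561
9^5 = 9 * 9^4 = 9 * 6561 = 59049
9^10 = (9^5)^2 = 59049^2 = 3486784401
9^11 = 9 * 9^10 = 9 * 3486784401 = 31381059609

Result: 31381059609
Multiplications needed: 5 (5 lines after 9^1)

9^11 = 31381059609. Using exponentiation by squaring, this requires 5 multiplications. The key idea: if the exponent is even, square the half-power; if odd, multiply by the base once.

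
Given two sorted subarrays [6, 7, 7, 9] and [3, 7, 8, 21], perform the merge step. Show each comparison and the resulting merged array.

Merging process:

Compare 6 vs 3: take 3 from right. Merged: [3]
Compare 6 vs 7: take 6 from left. Merged: [3, 6]
Compare 7 vs 7: take 7 from left. Merged: [3, 6, 7]
Compare 7 vs 7: take 7 from left. Merged: [3, 6, 7, 7]
Compare 9 vs 7: take 7 from right. Merged: [3, 6, 7, 7, 7]
Compare 9 vs 8: take 8 from right. Merged: [3, 6, 7, 7, 7, 8]
Compare 9 vs 21: take 9 from left. Merged: [3, 6, 7, 7, 7, 8, 9]
Append remaining from right: [21]. Merged: [3, 6, 7, 7, 7, 8, 9, 21]

Final merged array: [3, 6, 7, 7, 7, 8, 9, 21]
Total comparisons: 7

The merged array is [3, 6, 7, 7, 7, 8, 9, 21], requiring 7 comparisons. The merge step runs in O(n) time where n is the total number of elements.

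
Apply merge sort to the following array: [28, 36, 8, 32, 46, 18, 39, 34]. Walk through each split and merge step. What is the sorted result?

Merge sort trace:

Split: [28, 36, 8, 32, 46, 18, 39, 34] -> [28, 36, 8, 32] and [46, 18, 39, 34]
  Split: [28, 36, 8, 32] -> [28, 36] and [8, 32]
    Split: [28, 36] -> [28] and [36]
    Merge: [28] + [36] -> [28, 36]
    Split: [8, 32] -> [8] and [32]
    Merge: [8] + [32] -> [8, 32]
  Merge: [28, 36] + [8, 32] -> [8, 28, 32, 36]
  Split: [46, 18, 39, 34] -> [46, 18] and [39, 34]
    Split: [46, 18] -> [46] and [18]
    Merge: [46] + [18] -> [18, 46]
    Split: [39, 34] -> [39] and [34]
    Merge: [39] + [34] -> [34, 39]
  Merge: [18, 46] + [34, 39] -> [18, 34, 39, 46]
Merge: [8, 28, 32, 36] + [18, 34, 39, 46] -> [8, 18, 28, 32, 34, 36, 39, 46]

Final sorted array: [8, 18, 28, 32, 34, 36, 39, 46]

The merge sort proceeds by recursively splitting the array and merging sorted halves.
After all merges, the sorted array is [8, 18, 28, 32, 34, 36, 39, 46].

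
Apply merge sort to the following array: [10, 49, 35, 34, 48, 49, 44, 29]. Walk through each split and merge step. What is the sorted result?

Merge sort trace:

Split: [10, 49, 35, 34, 48, 49, 44, 29] -> [10, 49, 35, 34] and [48, 49, 44, 29]
  Split: [10, 49, 35, 34] -> [10, 49] and [35, 34]
    Split: [10, 49] -> [10] and [49]
    Merge: [10] + [49] -> [10, 49]
    Split: [35, 34] -> [35] and [34]
    Merge: [35] + [34] -> [34, 35]
  Merge: [10, 49] + [34, 35] -> [10, 34, 35, 49]
  Split: [48, 49, 44, 29] -> [48, 49] and [44, 29]
    Split: [48, 49] -> [48] and [49]
    Merge: [48] + [49] -> [48, 49]
    Split: [44, 29] -> [44] and [29]
    Merge: [44] + [29] -> [29, 44]
  Merge: [48, 49] + [29, 44] -> [29, 44, 48, 49]
Merge: [10, 34, 35, 49] + [29, 44, 48, 49] -> [10, 29, 34, 35, 44, 48, 49, 49]

Final sorted array: [10, 29, 34, 35, 44, 48, 49, 49]

The merge sort proceeds by recursively splitting the array and merging sorted halves.
After all merges, the sorted array is [10, 29, 34, 35, 44, 48, 49, 49].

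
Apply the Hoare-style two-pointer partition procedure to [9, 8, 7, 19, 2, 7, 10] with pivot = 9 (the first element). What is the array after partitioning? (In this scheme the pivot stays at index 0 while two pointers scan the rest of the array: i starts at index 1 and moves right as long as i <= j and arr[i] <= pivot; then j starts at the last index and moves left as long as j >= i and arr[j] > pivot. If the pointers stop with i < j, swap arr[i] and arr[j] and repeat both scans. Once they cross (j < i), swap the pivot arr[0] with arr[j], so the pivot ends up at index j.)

Hoare-style two-pointer partition with pivot = 9:

Initial array: [9, 8, 7, 19, 2, 7, 10]

Pointers start at i = 1, j = 6.
i stops at index 3 (arr[3]=19 > 9), j stops at index 5 (arr[5]=7 <= 9): swap arr[3] and arr[5], array becomes [9, 8, 7, 7, 2, 19, 10]
i ends at 5, j ends at 4: the pointers have crossed (j < i), so scanning stops.

Swap pivot arr[0] with arr[4] to place pivot at position 4: [2, 8, 7, 7, 9, 19, 10]
Pivot position: 4

After partitioning with pivot 9, the array becomes [2, 8, 7, 7, 9, 19, 10]. The pivot is placed at index 4. All elements to the left of the pivot are <= 9, and all elements to the right are > 9.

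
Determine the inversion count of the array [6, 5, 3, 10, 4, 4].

Finding inversions in [6, 5, 3, 10, 4, 4]:

(0, 1): arr[0]=6 > arr[1]=5
(0, 2): arr[0]=6 > arr[2]=3
(0, 4): arr[0]=6 > arr[4]=4
(0, 5): arr[0]=6 > arr[5]=4
(1, 2): arr[1]=5 > arr[2]=3
(1, 4): arr[1]=5 > arr[4]=4
(1, 5): arr[1]=5 > arr[5]=4
(3, 4): arr[3]=10 > arr[4]=4
(3, 5): arr[3]=10 > arr[5]=4

Total inversions: 9

The array has 9 inversion(s): (0,1), (0,2), (0,4), (0,5), (1,2), (1,4), (1,5), (3,4), (3,5). Each pair (i,j) satisfies i < j and arr[i] > arr[j].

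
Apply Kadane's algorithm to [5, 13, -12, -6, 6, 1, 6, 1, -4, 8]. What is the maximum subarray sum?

Using Kadane's algorithm on [5, 13, -12, -6, 6, 1, 6, 1, -4, 8]:

Scanning through the array:
Position 1 (value 13): max_ending_here = 18, max_so_far = 18
Position 2 (value -12): max_ending_here = 6, max_so_far = 18
Position 3 (value -6): max_ending_here = 0, max_so_far = 18
Position 4 (value 6): max_ending_here = 6, max_so_far = 18
Position 5 (value 1): max_ending_here = 7, max_so_far = 18
Position 6 (value 6): max_ending_here = 13, max_so_far = 18
Position 7 (value 1): max_ending_here = 14, max_so_far = 18
Position 8 (value -4): max_ending_here = 10, max_so_far = 18
Position 9 (value 8): max_ending_here = 18, max_so_far = 18

Maximum subarray: [5, 13]
Maximum sum: 18

The maximum subarray is [5, 13] with sum 18. This subarray runs from index 0 to index 1.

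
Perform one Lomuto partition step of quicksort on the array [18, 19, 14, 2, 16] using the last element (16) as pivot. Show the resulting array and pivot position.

Lomuto partition with pivot = 16:

Initial array: [18, 19, 14, 2, 16]

arr[0]=18 > 16: no swap
arr[1]=19 > 16: no swap
arr[2]=14 <= 16: swap with position 0, array becomes [14, 19, 18, 2, 16]
arr[3]=2 <= 16: swap with position 1, array becomes [14, 2, 18, 19, 16]

Place pivot at position 2: [14, 2, 16, 19, 18]
Pivot position: 2

After partitioning with pivot 16, the array becomes [14, 2, 16, 19, 18]. The pivot is placed at index 2. All elements to the left of the pivot are <= 16, and all elements to the right are > 16.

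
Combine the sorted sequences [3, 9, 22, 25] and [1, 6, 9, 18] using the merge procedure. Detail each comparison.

Merging process:

Compare 3 vs 1: take 1 from right. Merged: [1]
Compare 3 vs 6: take 3 from left. Merged: [1, 3]
Compare 9 vs 6: take 6 from right. Merged: [1, 3, 6]
Compare 9 vs 9: take 9 from left. Merged: [1, 3, 6, 9]
Compare 22 vs 9: take 9 from right. Merged: [1, 3, 6, 9, 9]
Compare 22 vs 18: take 18 from right. Merged: [1, 3, 6, 9, 9, 18]
Append remaining from left: [22, 25]. Merged: [1, 3, 6, 9, 9, 18, 22, 25]

Final merged array: [1, 3, 6, 9, 9, 18, 22, 25]
Total comparisons: 6

The merged array is [1, 3, 6, 9, 9, 18, 22, 25], requiring 6 comparisons. The merge step runs in O(n) time where n is the total number of elements.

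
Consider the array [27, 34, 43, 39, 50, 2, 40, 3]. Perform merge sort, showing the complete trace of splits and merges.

Merge sort trace:

Split: [27, 34, 43, 39, 50, 2, 40, 3] -> [27, 34, 43, 39] and [50, 2, 40, 3]
  Split: [27, 34, 43, 39] -> [27, 34] and [43, 39]
    Split: [27, 34] -> [27] and [34]
    Merge: [27] + [34] -> [27, 34]
    Split: [43, 39] -> [43] and [39]
    Merge: [43] + [39] -> [39, 43]
  Merge: [27, 34] + [39, 43] -> [27, 34, 39, 43]
  Split: [50, 2, 40, 3] -> [50, 2] and [40, 3]
    Split: [50, 2] -> [50] and [2]
    Merge: [50] + [2] -> [2, 50]
    Split: [40, 3] -> [40] and [3]
    Merge: [40] + [3] -> [3, 40]
  Merge: [2, 50] + [3, 40] -> [2, 3, 40, 50]
Merge: [27, 34, 39, 43] + [2, 3, 40, 50] -> [2, 3, 27, 34, 39, 40, 43, 50]

Final sorted array: [2, 3, 27, 34, 39, 40, 43, 50]

The merge sort proceeds by recursively splitting the array and merging sorted halves.
After all merges, the sorted array is [2, 3, 27, 34, 39, 40, 43, 50].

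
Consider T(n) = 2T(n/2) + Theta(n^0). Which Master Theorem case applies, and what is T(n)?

Master Theorem for T(n) = 2T(n/2) + O(n^0):

a = 2, b = 2, c = 0
log_b(a) = log_2(2) = 1.0000

Case 1: c = 0 < log_2(2) = 1.0000
T(n) = O(n^(log_2 2)) = O(n)

For T(n) = 2T(n/2) + O(n^0): log_2(2) = 1.0000. This is Case 1 of the Master Theorem (c < log_b(a), work dominated by leaves), giving O(n).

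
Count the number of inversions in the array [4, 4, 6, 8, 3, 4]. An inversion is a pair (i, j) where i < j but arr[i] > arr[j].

Finding inversions in [4, 4, 6, 8, 3, 4]:

(0, 4): arr[0]=4 > arr[4]=3
(1, 4): arr[1]=4 > arr[4]=3
(2, 4): arr[2]=6 > arr[4]=3
(2, 5): arr[2]=6 > arr[5]=4
(3, 4): arr[3]=8 > arr[4]=3
(3, 5): arr[3]=8 > arr[5]=4

Total inversions: 6

The array has 6 inversion(s): (0,4), (1,4), (2,4), (2,5), (3,4), (3,5). Each pair (i,j) satisfies i < j and arr[i] > arr[j].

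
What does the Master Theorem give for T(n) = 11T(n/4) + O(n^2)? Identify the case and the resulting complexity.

Master Theorem for T(n) = 11T(n/4) + O(n^2):

a = 11, b = 4, c = 2
log_b(a) = log_4(11) = 1.7297

Case 3: c = 2 > log_4(11) = 1.7297
T(n) = O(n^2) = O(n^2)

For T(n) = 11T(n/4) + O(n^2): log_4(11) = 1.7297. This is Case 3 of the Master Theorem (c > log_b(a), work dominated by root), giving O(n^2).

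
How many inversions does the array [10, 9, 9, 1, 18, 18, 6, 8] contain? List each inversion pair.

Finding inversions in [10, 9, 9, 1, 18, 18, 6, 8]:

(0, 1): arr[0]=10 > arr[1]=9
(0, 2): arr[0]=10 > arr[2]=9
(0, 3): arr[0]=10 > arr[3]=1
(0, 6): arr[0]=10 > arr[6]=6
(0, 7): arr[0]=10 > arr[7]=8
(1, 3): arr[1]=9 > arr[3]=1
(1, 6): arr[1]=9 > arr[6]=6
(1, 7): arr[1]=9 > arr[7]=8
(2, 3): arr[2]=9 > arr[3]=1
(2, 6): arr[2]=9 > arr[6]=6
(2, 7): arr[2]=9 > arr[7]=8
(4, 6): arr[4]=18 > arr[6]=6
(4, 7): arr[4]=18 > arr[7]=8
(5, 6): arr[5]=18 > arr[6]=6
(5, 7): arr[5]=18 > arr[7]=8

Total inversions: 15

The array has 15 inversion(s): (0,1), (0,2), (0,3), (0,6), (0,7), (1,3), (1,6), (1,7), (2,3), (2,6), (2,7), (4,6), (4,7), (5,6), (5,7). Each pair (i,j) satisfies i < j and arr[i] > arr[j].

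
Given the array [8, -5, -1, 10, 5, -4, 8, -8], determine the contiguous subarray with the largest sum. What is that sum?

Using Kadane's algorithm on [8, -5, -1, 10, 5, -4, 8, -8]:

Scanning through the array:
Position 1 (value -5): max_ending_here = 3, max_so_far = 8
Position 2 (value -1): max_ending_here = 2, max_so_far = 8
Position 3 (value 10): max_ending_here = 12, max_so_far = 12
Position 4 (value 5): max_ending_here = 17, max_so_far = 17
Position 5 (value -4): max_ending_here = 13, max_so_far = 17
Position 6 (value 8): max_ending_here = 21, max_so_far = 21
Position 7 (value -8): max_ending_here = 13, max_so_far = 21

Maximum subarray: [8, -5, -1, 10, 5, -4, 8]
Maximum sum: 21

The maximum subarray is [8, -5, -1, 10, 5, -4, 8] with sum 21. This subarray runs from index 0 to index 6.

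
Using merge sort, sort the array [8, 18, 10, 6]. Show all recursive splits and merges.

Merge sort trace:

Split: [8, 18, 10, 6] -> [8, 18] and [10, 6]
  Split: [8, 18] -> [8] and [18]
  Merge: [8] + [18] -> [8, 18]
  Split: [10, 6] -> [10] and [6]
  Merge: [10] + [6] -> [6, 10]
Merge: [8, 18] + [6, 10] -> [6, 8, 10, 18]

Final sorted array: [6, 8, 10, 18]

The merge sort proceeds by recursively splitting the array and merging sorted halves.
After all merges, the sorted array is [6, 8, 10, 18].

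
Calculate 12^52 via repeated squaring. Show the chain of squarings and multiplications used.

Computing 12^52 by squaring (build up from 12^1; each line after the first costs one multiplication):

12^1 = 12
12^2 = (12^1)^2 = 12^2 = 144
12^3 = 12 * 12^2 = 12 * 144 = 1728
12^6 = (12^3)^2 = 1728^2 = 2985984
12^12 = (12^6)^2 = 2985984^2 = 8916100448256
12^13 = 12 * 12^12 = 12 * 8916100448256 = 106993205379072
12^26 = (12^13)^2 = 106993205379072^2 = 11447545997288281555215581184
12^52 = (12^26)^2 = 11447545997288281555215581184^2 = 131046309360030956735917227964932955078950997486894841856

Result: 131046309360030956735917227964932955078950997486894841856
Multiplications needed: 7 (7 lines after 12^1)

12^52 = 131046309360030956735917227964932955078950997486894841856. Using exponentiation by squaring, this requires 7 multiplications. The key idea: if the exponent is even, square the half-power; if odd, multiply by the base once.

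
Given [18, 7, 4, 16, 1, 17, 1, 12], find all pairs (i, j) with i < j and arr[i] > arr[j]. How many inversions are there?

Finding inversions in [18, 7, 4, 16, 1, 17, 1, 12]:

(0, 1): arr[0]=18 > arr[1]=7
(0, 2): arr[0]=18 > arr[2]=4
(0, 3): arr[0]=18 > arr[3]=16
(0, 4): arr[0]=18 > arr[4]=1
(0, 5): arr[0]=18 > arr[5]=17
(0, 6): arr[0]=18 > arr[6]=1
(0, 7): arr[0]=18 > arr[7]=12
(1, 2): arr[1]=7 > arr[2]=4
(1, 4): arr[1]=7 > arr[4]=1
(1, 6): arr[1]=7 > arr[6]=1
(2, 4): arr[2]=4 > arr[4]=1
(2, 6): arr[2]=4 > arr[6]=1
(3, 4): arr[3]=16 > arr[4]=1
(3, 6): arr[3]=16 > arr[6]=1
(3, 7): arr[3]=16 > arr[7]=12
(5, 6): arr[5]=17 > arr[6]=1
(5, 7): arr[5]=17 > arr[7]=12

Total inversions: 17

The array has 17 inversion(s): (0,1), (0,2), (0,3), (0,4), (0,5), (0,6), (0,7), (1,2), (1,4), (1,6), (2,4), (2,6), (3,4), (3,6), (3,7), (5,6), (5,7). Each pair (i,j) satisfies i < j and arr[i] > arr[j].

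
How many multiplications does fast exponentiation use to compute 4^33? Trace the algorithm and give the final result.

Computing 4^33 by squaring (build up from 4^1; each line after the first costs one multiplication):

4^1 = 4
4^2 = (4^1)^2 = 4^2 = 16
4^4 = (4^2)^2 = 16^2 = 256
4^8 = (4^4)^2 = 256^2 = 65536
4^16 = (4^8)^2 = 65536^2 = 4294967296
4^32 = (4^16)^2 = 4294967296^2 = 18446744073709551616
4^33 = 4 * 4^32 = 4 * 18446744073709551616 = 73786976294838206464

Result: 73786976294838206464
Multiplications needed: 6 (6 lines after 4^1)

4^33 = 73786976294838206464. Using exponentiation by squaring, this requires 6 multiplications. The key idea: if the exponent is even, square the half-power; if odd, multiply by the base once.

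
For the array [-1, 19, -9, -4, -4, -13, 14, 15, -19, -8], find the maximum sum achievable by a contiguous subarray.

Using Kadane's algorithm on [-1, 19, -9, -4, -4, -13, 14, 15, -19, -8]:

Scanning through the array:
Position 1 (value 19): max_ending_here = 19, max_so_far = 19
Position 2 (value -9): max_ending_here = 10, max_so_far = 19
Position 3 (value -4): max_ending_here = 6, max_so_far = 19
Position 4 (value -4): max_ending_here = 2, max_so_far = 19
Position 5 (value -13): max_ending_here = -11, max_so_far = 19
Position 6 (value 14): max_ending_here = 14, max_so_far = 19
Position 7 (value 15): max_ending_here = 29, max_so_far = 29
Position 8 (value -19): max_ending_here = 10, max_so_far = 29
Position 9 (value -8): max_ending_here = 2, max_so_far = 29

Maximum subarray: [14, 15]
Maximum sum: 29

The maximum subarray is [14, 15] with sum 29. This subarray runs from index 6 to index 7.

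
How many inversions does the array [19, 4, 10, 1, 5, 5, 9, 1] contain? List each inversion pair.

Finding inversions in [19, 4, 10, 1, 5, 5, 9, 1]:

(0, 1): arr[0]=19 > arr[1]=4
(0, 2): arr[0]=19 > arr[2]=10
(0, 3): arr[0]=19 > arr[3]=1
(0, 4): arr[0]=19 > arr[4]=5
(0, 5): arr[0]=19 > arr[5]=5
(0, 6): arr[0]=19 > arr[6]=9
(0, 7): arr[0]=19 > arr[7]=1
(1, 3): arr[1]=4 > arr[3]=1
(1, 7): arr[1]=4 > arr[7]=1
(2, 3): arr[2]=10 > arr[3]=1
(2, 4): arr[2]=10 > arr[4]=5
(2, 5): arr[2]=10 > arr[5]=5
(2, 6): arr[2]=10 > arr[6]=9
(2, 7): arr[2]=10 > arr[7]=1
(4, 7): arr[4]=5 > arr[7]=1
(5, 7): arr[5]=5 > arr[7]=1
(6, 7): arr[6]=9 > arr[7]=1

Total inversions: 17

The array has 17 inversion(s): (0,1), (0,2), (0,3), (0,4), (0,5), (0,6), (0,7), (1,3), (1,7), (2,3), (2,4), (2,5), (2,6), (2,7), (4,7), (5,7), (6,7). Each pair (i,j) satisfies i < j and arr[i] > arr[j].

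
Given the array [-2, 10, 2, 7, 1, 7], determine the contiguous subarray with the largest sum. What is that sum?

Using Kadane's algorithm on [-2, 10, 2, 7, 1, 7]:

Scanning through the array:
Position 1 (value 10): max_ending_here = 10, max_so_far = 10
Position 2 (value 2): max_ending_here = 12, max_so_far = 12
Position 3 (value 7): max_ending_here = 19, max_so_far = 19
Position 4 (value 1): max_ending_here = 20, max_so_far = 20
Position 5 (value 7): max_ending_here = 27, max_so_far = 27

Maximum subarray: [10, 2, 7, 1, 7]
Maximum sum: 27

The maximum subarray is [10, 2, 7, 1, 7] with sum 27. This subarray runs from index 1 to index 5.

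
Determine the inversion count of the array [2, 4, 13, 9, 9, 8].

Finding inversions in [2, 4, 13, 9, 9, 8]:

(2, 3): arr[2]=13 > arr[3]=9
(2, 4): arr[2]=13 > arr[4]=9
(2, 5): arr[2]=13 > arr[5]=8
(3, 5): arr[3]=9 > arr[5]=8
(4, 5): arr[4]=9 > arr[5]=8

Total inversions: 5

The array has 5 inversion(s): (2,3), (2,4), (2,5), (3,5), (4,5). Each pair (i,j) satisfies i < j and arr[i] > arr[j].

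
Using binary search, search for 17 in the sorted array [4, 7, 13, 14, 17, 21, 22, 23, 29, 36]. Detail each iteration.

Binary search for 17 in [4, 7, 13, 14, 17, 21, 22, 23, 29, 36]:

lo=0, hi=9, mid=4, arr[mid]=17 -> Found target at index 4!

Binary search finds 17 at index 4 after 1 comparisons. The search repeatedly halves the search space by comparing with the middle element.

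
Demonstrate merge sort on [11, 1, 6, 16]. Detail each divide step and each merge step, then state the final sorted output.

Merge sort trace:

Split: [11, 1, 6, 16] -> [11, 1] and [6, 16]
  Split: [11, 1] -> [11] and [1]
  Merge: [11] + [1] -> [1, 11]
  Split: [6, 16] -> [6] and [16]
  Merge: [6] + [16] -> [6, 16]
Merge: [1, 11] + [6, 16] -> [1, 6, 11, 16]

Final sorted array: [1, 6, 11, 16]

The merge sort proceeds by recursively splitting the array and merging sorted halves.
After all merges, the sorted array is [1, 6, 11, 16].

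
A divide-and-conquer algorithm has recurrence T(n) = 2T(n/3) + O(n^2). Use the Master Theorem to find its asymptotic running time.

Master Theorem for T(n) = 2T(n/3) + O(n^2):

a = 2, b = 3, c = 2
log_b(a) = log_3(2) = 0.6309

Case 3: c = 2 > log_3(2) = 0.6309
T(n) = O(n^2) = O(n^2)

For T(n) = 2T(n/3) + O(n^2): log_3(2) = 0.6309. This is Case 3 of the Master Theorem (c > log_b(a), work dominated by root), giving O(n^2).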